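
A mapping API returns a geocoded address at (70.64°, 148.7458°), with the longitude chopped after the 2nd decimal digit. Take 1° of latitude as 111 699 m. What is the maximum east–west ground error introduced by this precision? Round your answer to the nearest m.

Truncating at 2 decimal places can drop up to a full unit in the last place, so the longitude may be off by as much as 0.01°.
One degree of longitude at 70.64° is 111699 × cos 70.64° ≈ 111699 × 0.3315 = 37028.5 m.
East–west error: 0.01° × 37028.5 m/° ≈ 370.285 m.

370 m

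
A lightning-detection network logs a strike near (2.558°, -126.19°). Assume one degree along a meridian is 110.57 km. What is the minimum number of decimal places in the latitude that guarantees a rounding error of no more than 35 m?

4 decimal places

One degree of latitude covers 110570 m.
Rounding to N decimal places gives at most 0.5 × 10⁻ᴺ degrees of error, i.e. 0.5 × 10⁻ᴺ × 110570 m.
Setting 55285 × 10⁻ᴺ ≤ 35 gives 10ᴺ ≥ 1580, i.e. N ≥ 3.20.
So 4 decimal places suffice (5.53 m); 3 would allow up to 55.3 m.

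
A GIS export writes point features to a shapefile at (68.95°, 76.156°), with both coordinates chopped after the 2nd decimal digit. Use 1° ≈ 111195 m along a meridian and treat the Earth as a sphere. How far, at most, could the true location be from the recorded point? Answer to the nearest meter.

1182 meters

Truncating at 2 decimal places can drop up to a full unit in the last place, so each coordinate may be off by as much as 0.01°.
Latitude error → 0.01 × 111195 = 1111.95 m along the meridian.
E–W at 68.95°: 0.01° × 111195 × cos 68.95° = 0.01 × 111195 × 0.3592 ≈ 399.393 m.
The two errors are perpendicular, so the maximum displacement is √(1111.95² + 399.393²) ≈ 1181.5 m.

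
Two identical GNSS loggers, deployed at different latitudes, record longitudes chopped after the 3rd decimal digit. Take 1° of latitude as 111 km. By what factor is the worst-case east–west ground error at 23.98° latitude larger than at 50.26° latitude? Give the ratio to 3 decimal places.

Truncating at 3 decimal places can drop up to a full unit in the last place, so the longitude may be off by as much as 0.001°.
Error at 23.98° = 0.001° × 111000 × cos 23.98° ≈ 111 × 0.9137 = 101.42 m.
Error at 50.26° = 0.001° × 111000 × cos 50.26° ≈ 111 × 0.6393 = 70.963 m.
The ratio reduces to cos 23.98° / cos 50.26° = 0.9137/0.6393 ≈ 1.4292.

1.429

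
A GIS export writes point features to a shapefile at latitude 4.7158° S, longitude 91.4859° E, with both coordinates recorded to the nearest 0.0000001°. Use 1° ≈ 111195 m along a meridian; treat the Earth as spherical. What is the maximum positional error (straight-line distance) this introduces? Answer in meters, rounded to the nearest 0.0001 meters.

Rounding to 7 decimal places leaves each coordinate within ±5e-08° of the true value.
North–south component: 5e-08° × 111195 = 0.00555975 m.
Longitude error → 5e-08 × 111195 × cos 4.7158° = 5e-08 × 111195 × 0.9966 ≈ 0.00554093 m.
The two errors are perpendicular, so the maximum displacement is √(0.00555975² + 0.00554093²) ≈ 0.00784938 m.

0.0078 meters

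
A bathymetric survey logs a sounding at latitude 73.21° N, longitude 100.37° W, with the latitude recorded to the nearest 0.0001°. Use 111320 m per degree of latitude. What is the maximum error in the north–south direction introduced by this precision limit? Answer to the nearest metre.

6 metres

Rounding to 4 decimal places leaves the latitude within ±5e-05° of the true value.
So the N–S error is at most 5e-05 × 111320 = 5.566 m.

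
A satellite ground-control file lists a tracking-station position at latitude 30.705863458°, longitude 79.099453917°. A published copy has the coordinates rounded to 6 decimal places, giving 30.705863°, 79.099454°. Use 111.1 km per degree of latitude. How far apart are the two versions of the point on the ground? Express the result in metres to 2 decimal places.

0.05 metres

Δlat = 30.705863458 − 30.705863 = +0.000000458°; Δlon = 79.099453917 − 79.099454 = -0.000000083°.
N–S: 0.000000458° × 111100 m/° = 0.0508838 m.
E–W at 30.7059°: -0.000000083° × 111100 × cos 30.7059° = -0.000000083 × 111100 × 0.8598 ≈ -0.00792847 m.
Hypotenuse of the two orthogonal shifts: √(0.0508838² + 0.00792847²) = 0.0514978 m.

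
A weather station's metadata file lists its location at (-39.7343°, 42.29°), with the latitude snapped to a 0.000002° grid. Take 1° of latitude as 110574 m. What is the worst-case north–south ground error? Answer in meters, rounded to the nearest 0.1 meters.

0.1 meters

With a 0.000002° grid the true value lies within half a step, ±0.000002°/2 = ±1e-06°, of the stored one.
North–south distance: 1e-06° × 110574 m/° = 0.110574 m.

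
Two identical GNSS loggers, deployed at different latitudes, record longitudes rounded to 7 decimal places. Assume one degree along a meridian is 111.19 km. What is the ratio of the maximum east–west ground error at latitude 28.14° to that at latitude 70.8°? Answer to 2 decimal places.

2.68

Rounding to 7 decimal places leaves the longitude within ±5e-08° of the true value.
At 28.14°: 5e-08° × 111190 × cos 28.14° = 5e-08 × 111190 × 0.8818 ≈ 0.0049024 m.
At 70.8°: 5e-08° × 111190 × cos 70.8° = 5e-08 × 111190 × 0.3289 ≈ 0.0018283 m.
Ratio: 0.0049024 / 0.0018283 = cos 28.14° / cos 70.8° ≈ 2.6813.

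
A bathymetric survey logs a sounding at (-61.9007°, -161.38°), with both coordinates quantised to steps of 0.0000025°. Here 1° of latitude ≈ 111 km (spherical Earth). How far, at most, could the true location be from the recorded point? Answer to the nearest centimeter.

15 centimeters

With a 0.0000025° grid the true value lies within half a step, ±0.0000025°/2 = ±1.25e-06°, of the stored one.
Latitude error → 1.25e-06 × 111000 = 0.13875 m along the meridian.
Longitude error → 1.25e-06 × 111000 × cos 61.9007° = 1.25e-06 × 111000 × 0.4710 ≈ 0.0653514 m.
The two errors are perpendicular, so the maximum displacement is √(0.13875² + 0.0653514²) ≈ 0.15337 m.
That is 0.15337 m = 15.337 cm.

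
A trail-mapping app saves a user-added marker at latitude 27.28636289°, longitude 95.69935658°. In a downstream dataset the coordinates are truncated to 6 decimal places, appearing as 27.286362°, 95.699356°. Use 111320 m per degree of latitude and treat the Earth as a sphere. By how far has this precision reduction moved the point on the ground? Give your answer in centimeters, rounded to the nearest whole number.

11 centimeters

The latitude changed by +0.00000089° and the longitude by +0.00000058°.
North–south shift: 0.00000089 × 111320 = 0.0990748 m.
E–W at 27.2864°: 0.00000058° × 111320 × cos 27.2864° = 0.00000058 × 111320 × 0.8887 ≈ 0.0573812 m.
Combined displacement = (0.0990748² + 0.0573812²)^½ ≈ 0.114492 m.
That is 0.114492 m = 11.449 cm.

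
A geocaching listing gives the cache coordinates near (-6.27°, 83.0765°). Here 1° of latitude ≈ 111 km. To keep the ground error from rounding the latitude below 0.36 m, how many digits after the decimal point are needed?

One degree of latitude covers 111000 m.
N decimal places → at most half a unit in the last place, 0.5 × 10⁻ᴺ° = 111000/2 × 10⁻ᴺ m.
Need 0.5 × 111000 × 10⁻ᴺ ≤ 0.36 → 10⁻ᴺ ≤ 6.486e-06, so N ≥ 5.19.
N = 5 would give 0.555 m (too coarse); N = 6 gives 0.0555 m ≤ 0.36 m.

6 decimal places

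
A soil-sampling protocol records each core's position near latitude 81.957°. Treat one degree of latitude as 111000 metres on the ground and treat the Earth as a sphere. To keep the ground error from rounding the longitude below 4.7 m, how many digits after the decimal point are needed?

4

At 81.957° one degree of longitude covers 111000 × cos 81.957° ≈ 111000 × 0.1399 ≈ 15530.7 m.
Rounding to N decimal places gives at most 0.5 × 10⁻ᴺ degrees of error, i.e. 0.5 × 10⁻ᴺ × 15530.7 m.
Need 0.5 × 15530.7 × 10⁻ᴺ ≤ 4.7 → 10⁻ᴺ ≤ 6.053e-04, so N ≥ 3.22.
N = 3 would give 7.77 m (too coarse); N = 4 gives 0.777 m ≤ 4.7 m.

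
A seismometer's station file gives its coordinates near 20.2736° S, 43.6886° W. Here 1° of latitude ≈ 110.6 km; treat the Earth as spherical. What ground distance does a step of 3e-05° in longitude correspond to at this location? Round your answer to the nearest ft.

10 ft

At 20.2736° a degree of longitude is 110600 × cos 20.2736° ≈ 103748 m, so 3e-05° corresponds to 3.11245 m.
In feet: 3.11245 m ÷ 0.3048 ≈ 10.211 ft.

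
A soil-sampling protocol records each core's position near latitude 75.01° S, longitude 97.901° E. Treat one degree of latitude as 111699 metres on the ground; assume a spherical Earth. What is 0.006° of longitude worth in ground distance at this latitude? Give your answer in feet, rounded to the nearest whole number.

569 feet

0.006° of longitude at 75.01° is 0.006 × 111699 × cos 75.01° ≈ 0.006 × 28891 = 173.346 m.
In feet: 173.346 m ÷ 0.3048 ≈ 568.72 ft.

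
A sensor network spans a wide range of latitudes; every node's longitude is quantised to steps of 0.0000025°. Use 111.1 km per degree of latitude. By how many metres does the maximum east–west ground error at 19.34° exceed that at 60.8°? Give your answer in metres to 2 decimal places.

0.06 metres

With a 0.0000025° grid the true value lies within half a step, ±0.0000025°/2 = ±1.25e-06°, of the stored one.
Error at 19.34° = 1.25e-06° × 111100 × cos 19.34° ≈ 0.13887 × 0.9436 = 0.13104 m.
Error at 60.8° = 1.25e-06° × 111100 × cos 60.8° ≈ 0.13887 × 0.4879 = 0.067752 m.
Difference: 0.13104 − 0.067752 = 0.063287 m.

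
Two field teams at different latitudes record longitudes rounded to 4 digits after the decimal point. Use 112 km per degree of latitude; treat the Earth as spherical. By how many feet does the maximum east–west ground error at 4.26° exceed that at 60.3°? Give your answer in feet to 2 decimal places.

Rounding to 4 decimal places leaves the longitude within ±5e-05° of the true value.
Error at 4.26° = 5e-05° × 112000 × cos 4.26° ≈ 5.6 × 0.9972 = 5.5845 m.
At 60.3°: 5e-05° × 112000 × cos 60.3° = 5e-05 × 112000 × 0.4955 ≈ 2.7746 m.
So the lower-latitude error exceeds the higher by 5.5845 − 2.7746 = 2.81 m.
In feet: 2.80996 m ÷ 0.3048 ≈ 9.219 ft.

9.22 feet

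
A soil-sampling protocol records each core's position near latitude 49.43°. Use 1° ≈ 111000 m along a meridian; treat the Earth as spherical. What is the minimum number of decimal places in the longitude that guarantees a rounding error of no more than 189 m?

At 49.43° one degree of longitude covers 111000 × cos 49.43° ≈ 111000 × 0.6504 ≈ 72191.8 m.
N decimal places → at most half a unit in the last place, 0.5 × 10⁻ᴺ° = 72191.8/2 × 10⁻ᴺ m.
Setting 36095.9 × 10⁻ᴺ ≤ 189 gives 10ᴺ ≥ 191, i.e. N ≥ 2.28.
At 2 places the error can reach 361 m, but 3 places keeps it to 36.1 m.

3 decimal places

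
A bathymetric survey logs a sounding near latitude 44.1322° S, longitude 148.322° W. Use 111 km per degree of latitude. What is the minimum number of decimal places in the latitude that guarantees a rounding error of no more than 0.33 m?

One degree of latitude covers 111000 m.
N decimal places → at most half a unit in the last place, 0.5 × 10⁻ᴺ° = 111000/2 × 10⁻ᴺ m.
Need 0.5 × 111000 × 10⁻ᴺ ≤ 0.33 → 10⁻ᴺ ≤ 5.946e-06, so N ≥ 5.23.
At 5 places the error can reach 0.555 m, but 6 places keeps it to 0.0555 m.

6 decimal places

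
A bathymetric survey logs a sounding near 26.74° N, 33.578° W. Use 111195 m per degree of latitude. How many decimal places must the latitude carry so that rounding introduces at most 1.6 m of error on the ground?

One degree of latitude covers 111195 m.
Rounding to N decimal places gives at most 0.5 × 10⁻ᴺ degrees of error, i.e. 0.5 × 10⁻ᴺ × 111195 m.
Need 0.5 × 111195 × 10⁻ᴺ ≤ 1.6 → 10⁻ᴺ ≤ 2.878e-05, so N ≥ 4.54.
So 5 decimal places suffice (0.556 m); 4 would allow up to 5.56 m.

5 decimal places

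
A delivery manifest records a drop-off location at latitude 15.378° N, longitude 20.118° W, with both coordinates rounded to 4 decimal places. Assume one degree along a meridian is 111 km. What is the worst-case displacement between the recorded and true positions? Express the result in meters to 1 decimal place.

Rounding to 4 decimal places leaves each coordinate within ±5e-05° of the true value.
N–S: 5e-05° × 111000 m/° = 5.55 m.
Longitude error → 5e-05 × 111000 × cos 15.378° = 5e-05 × 111000 × 0.9642 ≈ 5.3513 m.
Combining orthogonally: (5.55² + 5.3513²)^½ ≈ 7.70966 m.

7.7 meters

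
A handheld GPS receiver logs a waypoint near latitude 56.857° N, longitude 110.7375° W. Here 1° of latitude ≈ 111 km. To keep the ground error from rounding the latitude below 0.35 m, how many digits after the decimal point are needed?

One degree of latitude covers 111000 m.
Rounding to N decimal places gives at most 0.5 × 10⁻ᴺ degrees of error, i.e. 0.5 × 10⁻ᴺ × 111000 m.
Setting 55500 × 10⁻ᴺ ≤ 0.35 gives 10ᴺ ≥ 1.586e+05, i.e. N ≥ 5.20.
So 6 decimal places suffice (0.0555 m); 5 would allow up to 0.555 m.

6 decimal places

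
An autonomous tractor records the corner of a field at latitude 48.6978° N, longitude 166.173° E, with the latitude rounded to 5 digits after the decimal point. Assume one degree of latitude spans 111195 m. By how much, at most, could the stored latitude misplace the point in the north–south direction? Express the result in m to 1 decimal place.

Rounding to 5 decimal places leaves the latitude within ±5e-06° of the true value.
North–south distance: 5e-06° × 111195 m/° = 0.555975 m.

0.6 m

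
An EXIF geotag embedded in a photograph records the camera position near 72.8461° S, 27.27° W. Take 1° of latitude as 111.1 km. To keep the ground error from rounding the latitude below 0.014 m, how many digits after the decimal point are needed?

One degree of latitude covers 111100 m.
Rounding to N decimal places gives at most 0.5 × 10⁻ᴺ degrees of error, i.e. 0.5 × 10⁻ᴺ × 111100 m.
Need 0.5 × 111100 × 10⁻ᴺ ≤ 0.014 → 10⁻ᴺ ≤ 2.520e-07, so N ≥ 6.60.
So 7 decimal places suffice (0.00556 m); 6 would allow up to 0.0555 m.

7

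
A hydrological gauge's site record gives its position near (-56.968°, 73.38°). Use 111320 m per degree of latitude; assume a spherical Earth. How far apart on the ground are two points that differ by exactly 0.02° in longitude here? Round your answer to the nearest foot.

3982 feet

0.02° of longitude at 56.968° is 0.02 × 111320 × cos 56.968° ≈ 0.02 × 60681.4 = 1213.63 m.
Converting: 1213.63 m × 3.2808 ft/m ≈ 3981.7 ft.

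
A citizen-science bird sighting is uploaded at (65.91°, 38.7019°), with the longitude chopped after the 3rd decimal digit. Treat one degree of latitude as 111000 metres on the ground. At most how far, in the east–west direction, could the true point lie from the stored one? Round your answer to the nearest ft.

149 ft

Truncating at 3 decimal places can drop up to a full unit in the last place, so the longitude may be off by as much as 0.001°.
At latitude 65.91° a degree of longitude spans 111000 m × cos 65.91° = 111000 × 0.4082 ≈ 45307 m.
Maximum E–W displacement: 0.001 × 45307 = 45.307 m.
In feet: 45.307 m ÷ 0.3048 ≈ 148.64 ft.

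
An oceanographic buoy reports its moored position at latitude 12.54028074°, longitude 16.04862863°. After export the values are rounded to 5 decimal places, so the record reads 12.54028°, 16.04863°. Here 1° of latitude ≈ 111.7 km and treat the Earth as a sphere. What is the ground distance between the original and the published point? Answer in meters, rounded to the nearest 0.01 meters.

Δlat = 12.54028074 − 12.54028 = +0.00000074°; Δlon = 16.04862863 − 16.04863 = -0.00000137°.
North–south shift: 0.00000074 × 111700 = 0.082658 m.
East–west at this latitude: -0.00000137° × 111700 × cos 12.5403° ≈ -0.00000137 × 109035 = -0.149378 m.
Combined displacement = (0.082658² + 0.149378²)^½ ≈ 0.170723 m.

0.17 meters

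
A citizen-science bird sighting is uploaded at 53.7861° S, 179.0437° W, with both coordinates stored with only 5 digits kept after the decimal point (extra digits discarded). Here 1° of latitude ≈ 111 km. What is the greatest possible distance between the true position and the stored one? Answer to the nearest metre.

Truncating at 5 decimal places can drop up to a full unit in the last place, so each coordinate may be off by as much as 1e-05°.
North–south component: 1e-05° × 111000 = 1.11 m.
East–west component at 53.7861°: 1e-05° × 111000 × cos 53.7861° ≈ 1e-05 × 65579 ≈ 0.65579 m.
Worst case both components are at the extreme and orthogonal: √(1.11² + 0.65579²) ≈ 1.28925 m.

1 metres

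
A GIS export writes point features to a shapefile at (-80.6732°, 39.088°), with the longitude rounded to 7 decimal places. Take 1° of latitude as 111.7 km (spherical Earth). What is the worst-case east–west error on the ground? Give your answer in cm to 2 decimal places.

0.09 cm

Rounding to 7 decimal places leaves the longitude within ±5e-08° of the true value.
One degree of longitude at 80.6732° is 111700 × cos 80.6732° ≈ 111700 × 0.1621 = 18102.7 m.
East–west error: 5e-08° × 18102.7 m/° ≈ 0.000905135 m.
That is 0.000905135 m = 0.090514 cm.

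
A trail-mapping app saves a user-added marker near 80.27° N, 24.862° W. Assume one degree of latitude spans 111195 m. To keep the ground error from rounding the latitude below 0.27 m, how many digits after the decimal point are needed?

6 decimal places

One degree of latitude covers 111195 m.
With N decimal places the half-ulp bound is 0.5·10⁻ᴺ°, or 0.5·10⁻ᴺ × 111195 m on the ground.
Setting 55597.5 × 10⁻ᴺ ≤ 0.27 gives 10ᴺ ≥ 2.059e+05, i.e. N ≥ 5.31.
So 6 decimal places suffice (0.0556 m); 5 would allow up to 0.556 m.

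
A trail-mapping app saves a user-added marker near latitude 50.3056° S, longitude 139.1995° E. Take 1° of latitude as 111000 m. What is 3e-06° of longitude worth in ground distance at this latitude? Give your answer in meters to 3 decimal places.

At 50.3056° a degree of longitude is 111000 × cos 50.3056° ≈ 70894.9 m, so 3e-06° corresponds to 0.212685 m.

0.213 meters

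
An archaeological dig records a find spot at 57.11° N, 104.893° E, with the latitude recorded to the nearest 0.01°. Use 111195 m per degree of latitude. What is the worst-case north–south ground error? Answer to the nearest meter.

556 meters

Rounding to 2 decimal places leaves the latitude within ±0.005° of the true value.
Along the meridian that is 0.005° × 111195 m/° = 555.975 m.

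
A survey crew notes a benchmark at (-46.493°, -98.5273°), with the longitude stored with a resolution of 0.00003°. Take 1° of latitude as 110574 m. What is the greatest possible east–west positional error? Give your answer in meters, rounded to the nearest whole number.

1 meters

With a 0.00003° grid the true value lies within half a step, ±0.00003°/2 = ±1.5e-05°, of the stored one.
Parallels shrink by cos φ, so at 46.493° a degree of longitude is 110574 × 0.6884 ≈ 76123.9 m.
Maximum E–W displacement: 1.5e-05 × 76123.9 = 1.14186 m.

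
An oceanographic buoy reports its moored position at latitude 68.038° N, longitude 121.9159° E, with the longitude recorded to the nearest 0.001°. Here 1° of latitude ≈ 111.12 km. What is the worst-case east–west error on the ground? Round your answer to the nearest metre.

Rounding to 3 decimal places leaves the longitude within ±0.0005° of the true value.
At latitude 68.038° a degree of longitude spans 111120 m × cos 68.038° = 111120 × 0.3740 ≈ 41557.9 m.
East–west error: 0.0005° × 41557.9 m/° ≈ 20.779 m.

21 metres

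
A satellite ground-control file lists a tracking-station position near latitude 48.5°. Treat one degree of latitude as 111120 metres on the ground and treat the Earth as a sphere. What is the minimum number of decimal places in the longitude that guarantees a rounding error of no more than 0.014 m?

At 48.5° one degree of longitude covers 111120 × cos 48.5° ≈ 111120 × 0.6626 ≈ 73630.3 m.
N decimal places → at most half a unit in the last place, 0.5 × 10⁻ᴺ° = 73630.3/2 × 10⁻ᴺ m.
Setting 36815.2 × 10⁻ᴺ ≤ 0.014 gives 10ᴺ ≥ 2.63e+06, i.e. N ≥ 6.42.
At 6 places the error can reach 0.0368 m, but 7 places keeps it to 0.00368 m.

7 decimal places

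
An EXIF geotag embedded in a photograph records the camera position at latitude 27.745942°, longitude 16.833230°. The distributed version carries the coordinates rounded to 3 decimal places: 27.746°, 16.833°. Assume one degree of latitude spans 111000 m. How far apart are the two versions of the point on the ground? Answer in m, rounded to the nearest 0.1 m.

Δlat = 27.745942 − 27.746 = -0.000058°; Δlon = 16.833230 − 16.833 = +0.000230°.
N–S: -0.000058° × 111000 m/° = -6.438 m.
East–west at this latitude: 0.000230° × 111000 × cos 27.746° ≈ 0.000230 × 98237.2 = 22.5946 m.
Hypotenuse of the two orthogonal shifts: √(6.438² + 22.5946²) = 23.4939 m.

23.5 m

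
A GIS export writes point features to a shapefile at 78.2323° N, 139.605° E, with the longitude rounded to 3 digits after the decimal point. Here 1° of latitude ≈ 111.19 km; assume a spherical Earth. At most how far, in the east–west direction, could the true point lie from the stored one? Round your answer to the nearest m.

Rounding to 3 decimal places leaves the longitude within ±0.0005° of the true value.
One degree of longitude at 78.2323° is 111190 × cos 78.2323° ≈ 111190 × 0.2039 = 22676.6 m.
East–west error: 0.0005° × 22676.6 m/° ≈ 11.3383 m.

11 m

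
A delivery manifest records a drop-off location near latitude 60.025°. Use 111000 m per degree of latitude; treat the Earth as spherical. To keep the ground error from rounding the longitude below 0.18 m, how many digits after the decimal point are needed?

At 60.025° one degree of longitude covers 111000 × cos 60.025° ≈ 111000 × 0.4996 ≈ 55458.1 m.
N decimal places → at most half a unit in the last place, 0.5 × 10⁻ᴺ° = 55458.1/2 × 10⁻ᴺ m.
Need 0.5 × 55458.1 × 10⁻ᴺ ≤ 0.18 → 10⁻ᴺ ≤ 6.491e-06, so N ≥ 5.19.
So 6 decimal places suffice (0.0277 m); 5 would allow up to 0.277 m.

6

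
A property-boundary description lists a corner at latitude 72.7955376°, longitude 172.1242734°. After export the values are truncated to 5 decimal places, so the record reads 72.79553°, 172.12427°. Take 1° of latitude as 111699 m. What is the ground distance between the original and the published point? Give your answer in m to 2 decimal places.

0.86 m

Δlat = 72.7955376 − 72.79553 = +0.0000076°; Δlon = 172.1242734 − 172.12427 = +0.0000034°.
North–south shift: 0.0000076 × 111699 = 0.848912 m.
East–west at this latitude: 0.0000034° × 111699 × cos 72.7955° ≈ 0.0000034 × 33038.6 = 0.112331 m.
Distance: √(0.848912² + 0.112331²) ≈ 0.856312 m.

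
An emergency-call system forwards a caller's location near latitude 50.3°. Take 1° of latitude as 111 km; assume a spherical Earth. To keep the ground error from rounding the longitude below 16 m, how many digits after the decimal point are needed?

4 decimal places

At 50.3° one degree of longitude covers 111000 × cos 50.3° ≈ 111000 × 0.6388 ≈ 70903.2 m.
With N decimal places the half-ulp bound is 0.5·10⁻ᴺ°, or 0.5·10⁻ᴺ × 70903.2 m on the ground.
Need 0.5 × 70903.2 × 10⁻ᴺ ≤ 16 → 10⁻ᴺ ≤ 4.513e-04, so N ≥ 3.35.
So 4 decimal places suffice (3.55 m); 3 would allow up to 35.5 m.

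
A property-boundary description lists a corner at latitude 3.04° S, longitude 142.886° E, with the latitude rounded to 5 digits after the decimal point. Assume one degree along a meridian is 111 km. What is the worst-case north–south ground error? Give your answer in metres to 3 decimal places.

Rounding to 5 decimal places leaves the latitude within ±5e-06° of the true value.
North–south distance: 5e-06° × 111000 m/° = 0.555 m.

0.555 metres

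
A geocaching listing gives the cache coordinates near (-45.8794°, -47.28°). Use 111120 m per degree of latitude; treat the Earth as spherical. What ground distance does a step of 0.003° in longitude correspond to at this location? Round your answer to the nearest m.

One degree of longitude here spans 111120 × cos 45.8794° = 111120 × 0.6962 ≈ 77358.5 m; 0.003° of that is 232.076 m.

232 m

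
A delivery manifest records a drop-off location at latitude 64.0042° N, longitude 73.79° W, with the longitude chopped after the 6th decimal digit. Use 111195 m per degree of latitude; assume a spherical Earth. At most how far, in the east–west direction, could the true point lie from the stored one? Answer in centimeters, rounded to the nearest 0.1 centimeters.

4.9 centimeters

Truncating at 6 decimal places can drop up to a full unit in the last place, so the longitude may be off by as much as 1e-06°.
Parallels shrink by cos φ, so at 64.0042° a degree of longitude is 111195 × 0.4383 ≈ 48737.4 m.
East–west error: 1e-06° × 48737.4 m/° ≈ 0.0487374 m.
That is 0.0487374 m = 4.8737 cm.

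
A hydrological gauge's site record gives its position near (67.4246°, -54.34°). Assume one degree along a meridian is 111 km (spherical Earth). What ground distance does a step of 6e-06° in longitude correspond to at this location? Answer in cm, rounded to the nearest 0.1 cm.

At 67.4246° a degree of longitude is 111000 × cos 67.4246° ≈ 42612.8 m, so 6e-06° corresponds to 0.255677 m.
That is 0.255677 m = 25.568 cm.

25.6 cm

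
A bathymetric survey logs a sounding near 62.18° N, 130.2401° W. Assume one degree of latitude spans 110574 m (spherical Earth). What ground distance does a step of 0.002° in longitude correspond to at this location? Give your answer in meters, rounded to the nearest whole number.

At 62.18° a degree of longitude is 110574 × cos 62.18° ≈ 51604.4 m, so 0.002° corresponds to 103.209 m.

103 meters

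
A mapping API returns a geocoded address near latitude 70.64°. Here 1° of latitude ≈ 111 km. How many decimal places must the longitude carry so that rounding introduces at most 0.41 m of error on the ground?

At 70.64° one degree of longitude covers 111000 × cos 70.64° ≈ 111000 × 0.3315 ≈ 36796.8 m.
With N decimal places the half-ulp bound is 0.5·10⁻ᴺ°, or 0.5·10⁻ᴺ × 36796.8 m on the ground.
Setting 18398.4 × 10⁻ᴺ ≤ 0.41 gives 10ᴺ ≥ 4.487e+04, i.e. N ≥ 4.65.
At 4 places the error can reach 1.84 m, but 5 places keeps it to 0.184 m.

5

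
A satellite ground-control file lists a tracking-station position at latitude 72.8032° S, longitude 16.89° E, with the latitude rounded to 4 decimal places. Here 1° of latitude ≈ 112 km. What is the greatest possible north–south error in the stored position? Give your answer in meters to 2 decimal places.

5.60 meters

Rounding to 4 decimal places leaves the latitude within ±5e-05° of the true value.
Along the meridian that is 5e-05° × 112000 m/° = 5.6 m.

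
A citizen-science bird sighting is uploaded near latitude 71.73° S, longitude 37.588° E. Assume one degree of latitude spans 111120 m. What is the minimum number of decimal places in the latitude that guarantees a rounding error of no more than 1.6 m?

5

One degree of latitude covers 111120 m.
With N decimal places the half-ulp bound is 0.5·10⁻ᴺ°, or 0.5·10⁻ᴺ × 111120 m on the ground.
Setting 55560 × 10⁻ᴺ ≤ 1.6 gives 10ᴺ ≥ 3.472e+04, i.e. N ≥ 4.54.
So 5 decimal places suffice (0.556 m); 4 would allow up to 5.56 m.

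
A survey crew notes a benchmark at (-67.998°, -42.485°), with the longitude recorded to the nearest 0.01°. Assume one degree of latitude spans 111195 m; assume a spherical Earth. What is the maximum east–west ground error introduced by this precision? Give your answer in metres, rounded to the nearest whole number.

Rounding to 2 decimal places leaves the longitude within ±0.005° of the true value.
At latitude 67.998° a degree of longitude spans 111195 m × cos 67.998° = 111195 × 0.3746 ≈ 41658 m.
Maximum E–W displacement: 0.005 × 41658 = 208.29 m.

208 metres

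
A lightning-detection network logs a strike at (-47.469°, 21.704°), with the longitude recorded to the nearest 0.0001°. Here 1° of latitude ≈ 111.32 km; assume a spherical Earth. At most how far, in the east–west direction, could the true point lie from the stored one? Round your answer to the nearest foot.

12 feet

Rounding to 4 decimal places leaves the longitude within ±5e-05° of the true value.
One degree of longitude at 47.469° is 111320 × cos 47.469° ≈ 111320 × 0.6760 = 75251.1 m.
East–west error: 5e-05° × 75251.1 m/° ≈ 3.76255 m.
Converting: 3.76255 m × 3.2808 ft/m ≈ 12.344 ft.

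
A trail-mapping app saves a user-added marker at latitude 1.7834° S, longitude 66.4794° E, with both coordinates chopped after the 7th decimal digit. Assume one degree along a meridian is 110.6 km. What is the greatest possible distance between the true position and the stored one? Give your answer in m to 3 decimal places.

Truncating at 7 decimal places can drop up to a full unit in the last place, so each coordinate may be off by as much as 1e-07°.
Latitude error → 1e-07 × 110600 = 0.01106 m along the meridian.
Longitude error → 1e-07 × 110600 × cos 1.7834° = 1e-07 × 110600 × 0.9995 ≈ 0.0110546 m.
Worst case both components are at the extreme and orthogonal: √(0.01106² + 0.0110546²) ≈ 0.0156374 m.

0.016 m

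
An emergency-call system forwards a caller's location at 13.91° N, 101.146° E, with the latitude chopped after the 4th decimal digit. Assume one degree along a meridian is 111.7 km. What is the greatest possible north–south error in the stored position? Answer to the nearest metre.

Truncating at 4 decimal places can drop up to a full unit in the last place, so the latitude may be off by as much as 0.0001°.
So the N–S error is at most 0.0001 × 111700 = 11.17 m.

11 metres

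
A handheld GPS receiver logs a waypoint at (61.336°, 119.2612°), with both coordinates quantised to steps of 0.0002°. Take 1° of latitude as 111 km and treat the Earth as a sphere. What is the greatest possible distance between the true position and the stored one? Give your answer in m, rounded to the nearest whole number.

12 m

With a 0.0002° grid the true value lies within half a step, ±0.0002°/2 = ±0.0001°, of the stored one.
North–south component: 0.0001° × 111000 = 11.1 m.
E–W at 61.336°: 0.0001° × 111000 × cos 61.336° = 0.0001 × 111000 × 0.4797 ≈ 5.32436 m.
The two errors are perpendicular, so the maximum displacement is √(11.1² + 5.32436²) ≈ 12.3109 m.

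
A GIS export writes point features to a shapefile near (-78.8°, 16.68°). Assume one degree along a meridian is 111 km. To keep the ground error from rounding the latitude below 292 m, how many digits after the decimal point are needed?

3 decimal places

One degree of latitude covers 111000 m.
N decimal places → at most half a unit in the last place, 0.5 × 10⁻ᴺ° = 111000/2 × 10⁻ᴺ m.
Setting 55500 × 10⁻ᴺ ≤ 292 gives 10ᴺ ≥ 190.1, i.e. N ≥ 2.28.
N = 2 would give 555 m (too coarse); N = 3 gives 55.5 m ≤ 292 m.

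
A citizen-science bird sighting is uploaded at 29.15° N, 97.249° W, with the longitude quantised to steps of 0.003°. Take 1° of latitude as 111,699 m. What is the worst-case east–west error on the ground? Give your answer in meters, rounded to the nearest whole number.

With a 0.003° grid the true value lies within half a step, ±0.003°/2 = ±0.0015°, of the stored one.
Parallels shrink by cos φ, so at 29.15° a degree of longitude is 111699 × 0.8733 ≈ 97552 m.
Maximum E–W displacement: 0.0015 × 97552 = 146.328 m.

146 meters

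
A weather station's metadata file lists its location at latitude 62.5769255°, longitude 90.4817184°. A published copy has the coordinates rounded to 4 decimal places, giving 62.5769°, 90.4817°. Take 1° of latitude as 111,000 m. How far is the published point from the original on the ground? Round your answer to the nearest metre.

Δlat = 62.5769255 − 62.5769 = +0.0000255°; Δlon = 90.4817184 − 90.4817 = +0.0000184°.
North–south shift: 0.0000255 × 111000 = 2.8305 m.
E–W at 62.5769°: 0.0000184° × 111000 × cos 62.5769° = 0.0000184 × 111000 × 0.4606 ≈ 0.940643 m.
Hypotenuse of the two orthogonal shifts: √(2.8305² + 0.940643²) = 2.98271 m.

3 metres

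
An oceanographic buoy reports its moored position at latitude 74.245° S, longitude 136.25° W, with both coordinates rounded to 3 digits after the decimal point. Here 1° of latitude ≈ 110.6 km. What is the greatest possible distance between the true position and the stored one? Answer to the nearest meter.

Rounding to 3 decimal places leaves each coordinate within ±0.0005° of the true value.
North–south component: 0.0005° × 110600 = 55.3 m.
Longitude error → 0.0005 × 110600 × cos 74.245° = 0.0005 × 110600 × 0.2715 ≈ 15.0153 m.
The two errors are perpendicular, so the maximum displacement is √(55.3² + 15.0153²) ≈ 57.3023 m.

57 meters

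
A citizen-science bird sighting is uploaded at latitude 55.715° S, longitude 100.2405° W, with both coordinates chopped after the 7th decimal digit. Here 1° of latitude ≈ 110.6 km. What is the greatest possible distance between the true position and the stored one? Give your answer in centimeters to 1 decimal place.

1.3 centimeters

Truncating at 7 decimal places can drop up to a full unit in the last place, so each coordinate may be off by as much as 1e-07°.
N–S: 1e-07° × 110600 m/° = 0.01106 m.
Longitude error → 1e-07 × 110600 × cos 55.715° = 1e-07 × 110600 × 0.5633 ≈ 0.00623021 m.
Combining orthogonally: (0.01106² + 0.00623021²)^½ ≈ 0.0126941 m.
That is 0.0126941 m = 1.2694 cm.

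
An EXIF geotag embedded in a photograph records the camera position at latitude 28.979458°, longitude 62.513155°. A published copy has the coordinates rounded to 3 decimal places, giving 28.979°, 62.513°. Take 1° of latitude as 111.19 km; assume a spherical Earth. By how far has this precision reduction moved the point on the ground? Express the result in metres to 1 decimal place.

53.1 metres

The latitude changed by +0.000458° and the longitude by +0.000155°.
N–S: 0.000458° × 111190 m/° = 50.925 m.
East–west at this latitude: 0.000155° × 111190 × cos 28.979° ≈ 0.000155 × 97268.7 = 15.0767 m.
Combined displacement = (50.925² + 15.0767²)^½ ≈ 53.1099 m.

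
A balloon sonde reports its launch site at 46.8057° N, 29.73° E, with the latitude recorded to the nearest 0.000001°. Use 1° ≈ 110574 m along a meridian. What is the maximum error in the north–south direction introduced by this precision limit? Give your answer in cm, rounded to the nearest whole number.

Rounding to 6 decimal places leaves the latitude within ±5e-07° of the true value.
Along the meridian that is 5e-07° × 110574 m/° = 0.055287 m.
That is 0.055287 m = 5.5287 cm.

6 cm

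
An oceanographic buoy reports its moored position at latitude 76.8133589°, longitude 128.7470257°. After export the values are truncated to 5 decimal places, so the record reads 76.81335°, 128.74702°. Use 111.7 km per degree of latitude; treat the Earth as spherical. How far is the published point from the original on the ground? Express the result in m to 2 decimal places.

1.00 m

The latitude changed by +0.0000089° and the longitude by +0.0000057°.
N–S: 0.0000089° × 111700 m/° = 0.99413 m.
East–west at this latitude: 0.0000057° × 111700 × cos 76.8133° ≈ 0.0000057 × 25481.5 = 0.145244 m.
Hypotenuse of the two orthogonal shifts: √(0.99413² + 0.145244²) = 1.00468 m.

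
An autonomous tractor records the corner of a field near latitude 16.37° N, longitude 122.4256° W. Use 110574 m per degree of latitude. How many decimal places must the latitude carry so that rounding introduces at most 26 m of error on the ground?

One degree of latitude covers 110574 m.
With N decimal places the half-ulp bound is 0.5·10⁻ᴺ°, or 0.5·10⁻ᴺ × 110574 m on the ground.
Setting 55287 × 10⁻ᴺ ≤ 26 gives 10ᴺ ≥ 2126, i.e. N ≥ 3.33.
N = 3 would give 55.3 m (too coarse); N = 4 gives 5.53 m ≤ 26 m.

4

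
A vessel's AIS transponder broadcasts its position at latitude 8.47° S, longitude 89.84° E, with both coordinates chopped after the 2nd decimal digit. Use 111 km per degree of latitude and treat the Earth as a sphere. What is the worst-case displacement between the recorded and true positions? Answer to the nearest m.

1561 m

Truncating at 2 decimal places can drop up to a full unit in the last place, so each coordinate may be off by as much as 0.01°.
N–S: 0.01° × 111000 m/° = 1110 m.
East–west component at 8.47°: 0.01° × 111000 × cos 8.47° ≈ 0.01 × 109789 ≈ 1097.89 m.
Worst case both components are at the extreme and orthogonal: √(1110² + 1097.89²) ≈ 1561.24 m.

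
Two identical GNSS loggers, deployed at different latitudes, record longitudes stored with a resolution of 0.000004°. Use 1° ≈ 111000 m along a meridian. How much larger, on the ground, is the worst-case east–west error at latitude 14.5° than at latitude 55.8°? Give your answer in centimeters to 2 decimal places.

9.01 centimeters

With a 0.000004° grid the true value lies within half a step, ±0.000004°/2 = ±2e-06°, of the stored one.
Error at 14.5° = 2e-06° × 111000 × cos 14.5° ≈ 0.222 × 0.9681 = 0.21493 m.
Error at 55.8° = 2e-06° × 111000 × cos 55.8° ≈ 0.222 × 0.5621 = 0.12478 m.
So the lower-latitude error exceeds the higher by 0.21493 − 0.12478 = 0.090146 m.
That is 0.0901463 m = 9.0146 cm.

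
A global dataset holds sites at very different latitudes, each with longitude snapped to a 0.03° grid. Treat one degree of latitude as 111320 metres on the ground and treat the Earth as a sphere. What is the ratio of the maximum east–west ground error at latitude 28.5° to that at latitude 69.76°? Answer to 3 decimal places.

With a 0.03° grid the true value lies within half a step, ±0.03°/2 = ±0.015°, of the stored one.
Error at 28.5° = 0.015° × 111320 × cos 28.5° ≈ 1669.8 × 0.8788 = 1467.4 m.
Error at 69.76° = 0.015° × 111320 × cos 69.76° ≈ 1669.8 × 0.3460 = 577.67 m.
The ratio reduces to cos 28.5° / cos 69.76° = 0.8788/0.3460 ≈ 2.5403.

2.540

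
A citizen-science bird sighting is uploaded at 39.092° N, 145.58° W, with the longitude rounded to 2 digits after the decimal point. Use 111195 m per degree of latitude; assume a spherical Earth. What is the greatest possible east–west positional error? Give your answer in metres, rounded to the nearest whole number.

Rounding to 2 decimal places leaves the longitude within ±0.005° of the true value.
One degree of longitude at 39.092° is 111195 × cos 39.092° ≈ 111195 × 0.7761 = 86302.3 m.
So at most 0.005° × 86302.3 ≈ 431.511 m east–west.

432 metres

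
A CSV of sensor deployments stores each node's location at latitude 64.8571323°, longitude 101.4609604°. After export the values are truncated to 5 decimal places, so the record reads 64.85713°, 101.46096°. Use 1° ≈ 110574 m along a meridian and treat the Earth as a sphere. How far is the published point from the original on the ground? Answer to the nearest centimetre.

Δlat = 64.8571323 − 64.85713 = +0.0000023°; Δlon = 101.4609604 − 101.46096 = +0.0000004°.
North–south shift: 0.0000023 × 110574 = 0.25432 m.
E–W at 64.8571°: 0.0000004° × 110574 × cos 64.8571° = 0.0000004 × 110574 × 0.4249 ≈ 0.0187921 m.
Distance: √(0.25432² + 0.0187921²) ≈ 0.255014 m.
That is 0.255014 m = 25.501 cm.

26 centimetres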